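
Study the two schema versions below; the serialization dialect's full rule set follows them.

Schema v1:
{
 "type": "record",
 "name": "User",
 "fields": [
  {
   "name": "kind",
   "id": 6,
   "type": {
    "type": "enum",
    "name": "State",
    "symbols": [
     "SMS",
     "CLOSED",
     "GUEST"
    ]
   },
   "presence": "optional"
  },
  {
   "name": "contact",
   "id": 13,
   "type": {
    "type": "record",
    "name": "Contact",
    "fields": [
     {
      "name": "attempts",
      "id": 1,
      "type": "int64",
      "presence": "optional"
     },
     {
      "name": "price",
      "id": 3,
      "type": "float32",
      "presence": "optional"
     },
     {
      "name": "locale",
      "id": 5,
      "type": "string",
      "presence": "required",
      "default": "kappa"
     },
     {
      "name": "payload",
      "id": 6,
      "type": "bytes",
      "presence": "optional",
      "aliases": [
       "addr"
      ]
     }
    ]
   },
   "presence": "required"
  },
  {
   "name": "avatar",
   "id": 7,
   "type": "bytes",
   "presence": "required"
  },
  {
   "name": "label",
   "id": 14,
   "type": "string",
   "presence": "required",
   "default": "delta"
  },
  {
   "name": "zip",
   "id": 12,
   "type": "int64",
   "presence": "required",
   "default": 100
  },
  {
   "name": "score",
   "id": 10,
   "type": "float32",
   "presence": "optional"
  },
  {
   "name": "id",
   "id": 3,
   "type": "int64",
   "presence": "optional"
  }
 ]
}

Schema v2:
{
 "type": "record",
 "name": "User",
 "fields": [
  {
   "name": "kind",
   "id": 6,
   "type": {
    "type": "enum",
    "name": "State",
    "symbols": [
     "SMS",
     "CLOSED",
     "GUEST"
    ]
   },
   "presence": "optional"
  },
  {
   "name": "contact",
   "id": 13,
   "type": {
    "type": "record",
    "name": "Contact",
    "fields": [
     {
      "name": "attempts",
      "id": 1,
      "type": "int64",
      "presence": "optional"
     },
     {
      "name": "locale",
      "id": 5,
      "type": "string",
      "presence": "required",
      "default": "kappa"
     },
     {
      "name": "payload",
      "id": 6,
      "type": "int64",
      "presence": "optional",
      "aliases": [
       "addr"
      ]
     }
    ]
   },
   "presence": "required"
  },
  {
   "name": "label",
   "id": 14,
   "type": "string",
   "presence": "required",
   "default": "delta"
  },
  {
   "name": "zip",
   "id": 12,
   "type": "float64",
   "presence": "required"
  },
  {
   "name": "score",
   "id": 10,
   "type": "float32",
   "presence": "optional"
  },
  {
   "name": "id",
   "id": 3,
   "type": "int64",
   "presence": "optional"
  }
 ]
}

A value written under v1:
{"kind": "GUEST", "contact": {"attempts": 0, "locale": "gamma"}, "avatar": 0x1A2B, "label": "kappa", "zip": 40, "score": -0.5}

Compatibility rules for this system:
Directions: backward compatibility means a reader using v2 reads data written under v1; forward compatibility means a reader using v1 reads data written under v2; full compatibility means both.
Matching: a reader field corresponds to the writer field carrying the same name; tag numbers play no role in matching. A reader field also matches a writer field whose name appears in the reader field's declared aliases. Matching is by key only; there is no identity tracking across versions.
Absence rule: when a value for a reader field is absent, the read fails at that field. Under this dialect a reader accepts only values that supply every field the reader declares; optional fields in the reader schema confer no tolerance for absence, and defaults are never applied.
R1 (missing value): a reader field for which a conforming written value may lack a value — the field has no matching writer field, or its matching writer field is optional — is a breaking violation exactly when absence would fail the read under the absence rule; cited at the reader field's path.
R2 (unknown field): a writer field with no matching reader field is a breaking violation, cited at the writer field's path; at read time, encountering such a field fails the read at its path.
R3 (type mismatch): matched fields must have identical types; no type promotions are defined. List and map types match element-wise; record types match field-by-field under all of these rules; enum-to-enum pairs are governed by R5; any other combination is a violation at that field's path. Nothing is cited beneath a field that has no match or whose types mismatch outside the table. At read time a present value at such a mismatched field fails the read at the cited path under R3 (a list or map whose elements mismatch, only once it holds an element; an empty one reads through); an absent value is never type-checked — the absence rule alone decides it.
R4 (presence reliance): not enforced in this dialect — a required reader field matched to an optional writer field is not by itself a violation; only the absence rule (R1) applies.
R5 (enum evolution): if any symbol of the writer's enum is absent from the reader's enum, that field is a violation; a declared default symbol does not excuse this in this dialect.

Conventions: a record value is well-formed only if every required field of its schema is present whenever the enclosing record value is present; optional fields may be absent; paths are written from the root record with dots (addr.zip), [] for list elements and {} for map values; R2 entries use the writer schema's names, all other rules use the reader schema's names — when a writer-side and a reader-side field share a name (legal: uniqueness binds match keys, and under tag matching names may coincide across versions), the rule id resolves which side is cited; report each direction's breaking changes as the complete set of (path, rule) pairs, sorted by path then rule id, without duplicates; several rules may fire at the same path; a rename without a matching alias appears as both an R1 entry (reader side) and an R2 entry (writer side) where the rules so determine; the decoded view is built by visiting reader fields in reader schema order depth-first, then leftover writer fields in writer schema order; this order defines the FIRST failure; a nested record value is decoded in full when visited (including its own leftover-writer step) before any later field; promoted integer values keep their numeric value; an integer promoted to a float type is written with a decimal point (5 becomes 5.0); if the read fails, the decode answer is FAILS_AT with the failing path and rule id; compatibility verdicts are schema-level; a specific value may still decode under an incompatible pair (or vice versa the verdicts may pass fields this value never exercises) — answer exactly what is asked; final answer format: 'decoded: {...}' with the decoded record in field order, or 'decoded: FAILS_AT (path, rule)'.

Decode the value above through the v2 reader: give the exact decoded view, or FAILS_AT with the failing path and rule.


in User below, arrows point writer -> reader
decode (reader v2):
  kind := "GUEST"
  contact.attempts := 0
  contact.locale := "gamma"
  read fails at contact.payload under R1 (no fill)
  => FAILS_AT (contact.payload, R1)
the rest of the User diff is inert for this question:
  field zip in record User: type int64 changed to float64 (its default is dropped) -> changes User's schema-level verdicts only — the decode of this value is the same
  removed field avatar from record User -> changes User's schema-level verdicts only — the decode of this value is the same

decoded: FAILS_AT (contact.payload, R1)


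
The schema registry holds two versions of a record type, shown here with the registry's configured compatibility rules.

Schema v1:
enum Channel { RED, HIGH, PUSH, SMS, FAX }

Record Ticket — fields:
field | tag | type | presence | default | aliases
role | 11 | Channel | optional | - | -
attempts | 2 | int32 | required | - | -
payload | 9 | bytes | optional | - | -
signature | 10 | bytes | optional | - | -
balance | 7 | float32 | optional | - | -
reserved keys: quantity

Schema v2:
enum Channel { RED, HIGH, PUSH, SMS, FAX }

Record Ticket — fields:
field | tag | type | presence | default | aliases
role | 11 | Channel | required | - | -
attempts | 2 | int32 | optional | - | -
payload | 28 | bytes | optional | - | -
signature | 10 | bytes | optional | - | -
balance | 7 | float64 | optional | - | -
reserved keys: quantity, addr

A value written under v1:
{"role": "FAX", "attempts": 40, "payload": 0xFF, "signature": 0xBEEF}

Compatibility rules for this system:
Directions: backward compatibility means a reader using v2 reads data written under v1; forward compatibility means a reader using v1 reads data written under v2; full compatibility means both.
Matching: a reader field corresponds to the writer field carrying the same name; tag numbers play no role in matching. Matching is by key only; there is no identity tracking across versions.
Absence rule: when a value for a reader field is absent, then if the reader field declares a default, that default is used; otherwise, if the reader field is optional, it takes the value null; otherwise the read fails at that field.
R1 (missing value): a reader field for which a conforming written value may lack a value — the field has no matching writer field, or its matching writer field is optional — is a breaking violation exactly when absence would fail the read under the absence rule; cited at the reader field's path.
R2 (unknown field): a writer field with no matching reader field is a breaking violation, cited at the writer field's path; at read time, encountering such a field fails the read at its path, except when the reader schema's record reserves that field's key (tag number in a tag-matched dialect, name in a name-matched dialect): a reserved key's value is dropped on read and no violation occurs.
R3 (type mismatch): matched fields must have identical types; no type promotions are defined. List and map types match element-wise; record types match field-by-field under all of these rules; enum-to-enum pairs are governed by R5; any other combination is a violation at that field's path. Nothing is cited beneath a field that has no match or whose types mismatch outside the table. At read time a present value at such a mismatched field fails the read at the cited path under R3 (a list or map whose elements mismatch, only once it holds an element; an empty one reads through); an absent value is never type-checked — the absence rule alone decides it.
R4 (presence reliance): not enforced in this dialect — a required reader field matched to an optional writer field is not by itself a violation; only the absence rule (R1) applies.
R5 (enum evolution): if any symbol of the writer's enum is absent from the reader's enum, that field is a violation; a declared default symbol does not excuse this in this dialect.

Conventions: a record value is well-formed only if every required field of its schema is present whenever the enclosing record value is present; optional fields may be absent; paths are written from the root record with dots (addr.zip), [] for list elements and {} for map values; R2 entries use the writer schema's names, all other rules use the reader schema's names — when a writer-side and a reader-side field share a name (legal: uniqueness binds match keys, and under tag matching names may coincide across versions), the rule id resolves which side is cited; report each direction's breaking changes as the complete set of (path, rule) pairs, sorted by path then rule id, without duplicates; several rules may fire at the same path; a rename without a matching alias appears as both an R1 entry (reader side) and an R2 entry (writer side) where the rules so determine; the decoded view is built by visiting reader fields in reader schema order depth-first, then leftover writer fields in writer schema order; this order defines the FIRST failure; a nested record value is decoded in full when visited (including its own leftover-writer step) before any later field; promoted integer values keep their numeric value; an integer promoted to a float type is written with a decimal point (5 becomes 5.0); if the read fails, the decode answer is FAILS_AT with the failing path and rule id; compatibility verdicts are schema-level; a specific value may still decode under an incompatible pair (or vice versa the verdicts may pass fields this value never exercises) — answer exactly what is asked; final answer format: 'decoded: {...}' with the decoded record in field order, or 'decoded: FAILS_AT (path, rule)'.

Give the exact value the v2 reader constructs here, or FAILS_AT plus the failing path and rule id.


the writer's type comes first in each Ticket pair
decode walk for Ticket under reader schema v2:
  role := "FAX"
  attempts := 40
  payload := 0xFF
  signature := 0xBEEF
  balance := null (not supplied -> null)
  => decoded: {"role": "FAX", "attempts": 40, "payload": 0xFF, "signature": 0xBEEF, "balance": null}
the rest of the Ticket diff is inert for this question:
  field balance in record Ticket: type float32 changed to float64 -> changes Ticket's schema-level verdicts only — the decode of this value is the same
  field role in record Ticket: optional changed to required -> changes Ticket's schema-level verdicts only — the decode of this value is the same
  field attempts in record Ticket: required changed to optional -> changes Ticket's schema-level verdicts only — the decode of this value is the same
  field payload in record Ticket: tag 9 changed to 28 -> inert under this dialect — no rule fires on Ticket and the result does not move

decoded: {"role": "FAX", "attempts": 40, "payload": 0xFF, "signature": 0xBEEF, "balance": null}


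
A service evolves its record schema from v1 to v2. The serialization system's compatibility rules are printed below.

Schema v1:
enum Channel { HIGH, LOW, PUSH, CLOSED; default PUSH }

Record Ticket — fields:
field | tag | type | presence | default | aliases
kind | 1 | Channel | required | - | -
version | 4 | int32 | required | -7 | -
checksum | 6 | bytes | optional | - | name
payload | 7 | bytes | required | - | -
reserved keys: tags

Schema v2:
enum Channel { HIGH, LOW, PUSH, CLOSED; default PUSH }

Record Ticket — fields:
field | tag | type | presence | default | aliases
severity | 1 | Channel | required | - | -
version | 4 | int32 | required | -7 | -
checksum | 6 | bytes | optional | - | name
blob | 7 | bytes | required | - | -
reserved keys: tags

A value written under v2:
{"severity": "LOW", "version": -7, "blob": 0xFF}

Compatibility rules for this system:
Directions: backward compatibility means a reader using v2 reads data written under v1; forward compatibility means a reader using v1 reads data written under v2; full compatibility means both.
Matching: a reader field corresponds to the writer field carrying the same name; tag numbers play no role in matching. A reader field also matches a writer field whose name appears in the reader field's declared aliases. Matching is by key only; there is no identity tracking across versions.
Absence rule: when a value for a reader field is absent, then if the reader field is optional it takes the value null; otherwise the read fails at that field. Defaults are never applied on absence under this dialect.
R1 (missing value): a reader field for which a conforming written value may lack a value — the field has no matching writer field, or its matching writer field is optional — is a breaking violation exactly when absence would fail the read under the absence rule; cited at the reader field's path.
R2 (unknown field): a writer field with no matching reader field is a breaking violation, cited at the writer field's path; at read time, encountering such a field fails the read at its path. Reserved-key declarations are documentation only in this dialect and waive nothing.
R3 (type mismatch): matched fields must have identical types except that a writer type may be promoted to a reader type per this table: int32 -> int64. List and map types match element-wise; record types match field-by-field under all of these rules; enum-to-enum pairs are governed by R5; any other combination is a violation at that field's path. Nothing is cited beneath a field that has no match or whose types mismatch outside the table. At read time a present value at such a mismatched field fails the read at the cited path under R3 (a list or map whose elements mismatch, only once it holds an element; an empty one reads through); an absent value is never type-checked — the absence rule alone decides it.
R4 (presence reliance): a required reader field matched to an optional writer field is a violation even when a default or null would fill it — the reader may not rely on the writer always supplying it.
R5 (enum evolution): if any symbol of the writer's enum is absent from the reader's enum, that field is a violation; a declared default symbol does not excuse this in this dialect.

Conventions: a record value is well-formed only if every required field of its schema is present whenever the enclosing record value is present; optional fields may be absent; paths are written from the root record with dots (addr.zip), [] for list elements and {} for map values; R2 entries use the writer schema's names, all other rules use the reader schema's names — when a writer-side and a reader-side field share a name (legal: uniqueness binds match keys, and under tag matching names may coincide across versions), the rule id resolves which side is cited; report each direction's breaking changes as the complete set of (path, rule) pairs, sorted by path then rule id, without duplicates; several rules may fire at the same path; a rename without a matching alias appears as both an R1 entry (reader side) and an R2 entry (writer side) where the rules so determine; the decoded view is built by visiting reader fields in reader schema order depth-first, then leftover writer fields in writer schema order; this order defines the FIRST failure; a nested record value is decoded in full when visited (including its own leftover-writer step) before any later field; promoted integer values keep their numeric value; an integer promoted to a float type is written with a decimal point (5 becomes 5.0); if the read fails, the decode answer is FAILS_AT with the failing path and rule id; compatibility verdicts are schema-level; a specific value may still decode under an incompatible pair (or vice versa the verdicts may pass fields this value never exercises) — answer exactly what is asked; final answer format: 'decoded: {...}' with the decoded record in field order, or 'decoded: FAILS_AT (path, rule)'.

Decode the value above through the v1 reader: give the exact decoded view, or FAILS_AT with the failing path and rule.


decoded: FAILS_AT (kind, R1)

in Ticket below, arrows point writer -> reader
migrating the Ticket value to v1:
  read fails at kind under R1 (no fill)
  => FAILS_AT (kind, R1)
the other Ticket changes do not affect what is asked:
  renamed field payload to blob in record Ticket -> schema-level compatibility only; this Ticket value's decode is unchanged


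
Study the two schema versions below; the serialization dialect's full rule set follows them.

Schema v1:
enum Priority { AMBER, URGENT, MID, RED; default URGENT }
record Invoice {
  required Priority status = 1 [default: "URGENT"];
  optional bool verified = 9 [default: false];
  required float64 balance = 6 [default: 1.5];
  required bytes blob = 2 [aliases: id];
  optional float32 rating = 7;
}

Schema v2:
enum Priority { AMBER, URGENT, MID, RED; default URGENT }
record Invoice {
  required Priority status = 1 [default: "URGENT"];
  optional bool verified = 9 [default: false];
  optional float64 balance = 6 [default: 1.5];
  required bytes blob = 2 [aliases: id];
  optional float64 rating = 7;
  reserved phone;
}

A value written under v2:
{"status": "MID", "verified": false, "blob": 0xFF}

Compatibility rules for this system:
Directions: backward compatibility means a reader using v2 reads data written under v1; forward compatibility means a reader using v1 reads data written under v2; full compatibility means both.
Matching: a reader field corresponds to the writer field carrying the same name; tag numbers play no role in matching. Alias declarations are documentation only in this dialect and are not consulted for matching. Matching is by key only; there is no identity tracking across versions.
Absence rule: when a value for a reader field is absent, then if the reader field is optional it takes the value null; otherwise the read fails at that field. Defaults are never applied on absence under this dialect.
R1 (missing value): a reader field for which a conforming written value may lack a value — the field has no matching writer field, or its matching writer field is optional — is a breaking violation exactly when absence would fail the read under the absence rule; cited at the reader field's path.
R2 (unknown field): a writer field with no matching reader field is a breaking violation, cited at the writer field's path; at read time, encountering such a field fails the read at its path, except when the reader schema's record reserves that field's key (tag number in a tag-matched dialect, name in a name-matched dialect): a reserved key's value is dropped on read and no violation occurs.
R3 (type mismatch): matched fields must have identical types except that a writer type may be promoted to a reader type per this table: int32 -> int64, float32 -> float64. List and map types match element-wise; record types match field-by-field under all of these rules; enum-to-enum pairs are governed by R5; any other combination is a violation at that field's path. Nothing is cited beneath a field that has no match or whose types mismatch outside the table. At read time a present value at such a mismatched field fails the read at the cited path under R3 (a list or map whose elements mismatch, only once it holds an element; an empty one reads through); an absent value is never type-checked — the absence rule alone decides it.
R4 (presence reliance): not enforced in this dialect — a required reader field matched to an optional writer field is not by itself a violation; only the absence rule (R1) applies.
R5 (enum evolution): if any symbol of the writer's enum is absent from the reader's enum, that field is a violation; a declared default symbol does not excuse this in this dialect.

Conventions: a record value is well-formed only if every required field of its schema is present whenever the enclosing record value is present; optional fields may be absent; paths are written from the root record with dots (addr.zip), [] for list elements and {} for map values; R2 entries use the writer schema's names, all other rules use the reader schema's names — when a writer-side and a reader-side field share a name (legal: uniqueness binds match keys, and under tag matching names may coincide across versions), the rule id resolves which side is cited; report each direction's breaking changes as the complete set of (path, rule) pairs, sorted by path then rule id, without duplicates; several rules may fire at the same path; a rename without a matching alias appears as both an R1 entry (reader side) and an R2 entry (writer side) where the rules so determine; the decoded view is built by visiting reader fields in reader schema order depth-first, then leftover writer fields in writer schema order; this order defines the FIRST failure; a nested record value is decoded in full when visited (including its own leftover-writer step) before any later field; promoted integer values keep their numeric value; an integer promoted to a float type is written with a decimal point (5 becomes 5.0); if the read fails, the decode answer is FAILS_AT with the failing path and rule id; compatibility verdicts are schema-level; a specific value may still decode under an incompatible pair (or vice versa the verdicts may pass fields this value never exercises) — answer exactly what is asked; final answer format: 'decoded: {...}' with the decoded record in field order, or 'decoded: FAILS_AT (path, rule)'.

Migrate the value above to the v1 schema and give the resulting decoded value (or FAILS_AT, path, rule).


in Invoice below, arrows point writer -> reader
decoding the Invoice value with the v1 reader:
  status := "MID"
  verified := false
  read fails at balance under R1 (no fill)
  => FAILS_AT (balance, R1)
ruling out the remaining Invoice differences:
  field rating in record Invoice: type float32 changed to float64 -> affects the rule determinations only; this particular Invoice value decodes identically

decoded: FAILS_AT (balance, R1)


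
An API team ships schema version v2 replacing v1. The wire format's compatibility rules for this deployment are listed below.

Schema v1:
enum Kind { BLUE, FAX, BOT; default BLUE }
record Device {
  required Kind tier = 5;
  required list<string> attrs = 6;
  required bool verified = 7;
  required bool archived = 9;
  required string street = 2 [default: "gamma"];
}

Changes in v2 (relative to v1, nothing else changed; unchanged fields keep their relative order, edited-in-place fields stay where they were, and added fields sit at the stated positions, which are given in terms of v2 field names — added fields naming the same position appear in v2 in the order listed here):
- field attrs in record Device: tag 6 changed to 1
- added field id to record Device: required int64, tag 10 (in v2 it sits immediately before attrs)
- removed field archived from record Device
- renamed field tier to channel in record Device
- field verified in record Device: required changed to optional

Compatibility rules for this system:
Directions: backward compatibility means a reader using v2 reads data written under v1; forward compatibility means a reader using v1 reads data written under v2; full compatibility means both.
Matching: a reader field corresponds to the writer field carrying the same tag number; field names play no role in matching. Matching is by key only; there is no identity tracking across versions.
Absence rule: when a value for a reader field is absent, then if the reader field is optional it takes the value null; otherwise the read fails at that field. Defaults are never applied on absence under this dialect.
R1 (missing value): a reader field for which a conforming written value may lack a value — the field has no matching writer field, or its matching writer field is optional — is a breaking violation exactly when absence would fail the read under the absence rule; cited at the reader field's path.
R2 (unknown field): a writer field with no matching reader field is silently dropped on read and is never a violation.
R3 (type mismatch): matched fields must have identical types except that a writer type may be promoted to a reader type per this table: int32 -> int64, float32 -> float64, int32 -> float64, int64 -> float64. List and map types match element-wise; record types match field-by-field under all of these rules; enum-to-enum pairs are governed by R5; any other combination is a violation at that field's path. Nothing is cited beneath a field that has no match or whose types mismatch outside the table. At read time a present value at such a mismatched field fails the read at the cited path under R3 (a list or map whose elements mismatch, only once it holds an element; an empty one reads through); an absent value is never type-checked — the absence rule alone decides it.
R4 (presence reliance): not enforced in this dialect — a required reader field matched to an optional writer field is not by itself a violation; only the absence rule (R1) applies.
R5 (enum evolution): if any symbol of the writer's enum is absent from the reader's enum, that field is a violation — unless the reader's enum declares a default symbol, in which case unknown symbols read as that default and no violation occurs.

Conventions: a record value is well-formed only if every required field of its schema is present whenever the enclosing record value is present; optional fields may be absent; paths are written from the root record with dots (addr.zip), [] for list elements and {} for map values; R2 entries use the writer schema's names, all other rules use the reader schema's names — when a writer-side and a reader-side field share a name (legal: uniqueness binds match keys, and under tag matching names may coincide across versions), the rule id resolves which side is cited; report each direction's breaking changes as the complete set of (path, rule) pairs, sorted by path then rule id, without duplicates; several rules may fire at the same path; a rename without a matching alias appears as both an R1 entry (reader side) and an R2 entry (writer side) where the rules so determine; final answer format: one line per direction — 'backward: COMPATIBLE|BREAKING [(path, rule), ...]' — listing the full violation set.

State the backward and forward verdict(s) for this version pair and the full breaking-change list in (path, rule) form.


backward: BREAKING [(attrs, R1), (id, R1)]; forward: BREAKING [(archived, R1), (attrs, R1), (verified, R1)]

the writer's type comes first in each Device pair
backward analysis of Device with v2 as reader and v1 as writer:
  channel <- tier (Kind -> Kind, writer required)
  no writer field matches reader id
  no writer field matches reader attrs
  verified <- verified (bool -> bool, writer required)
  street <- street (string -> string, writer required)
  writer attrs: unknown to reader
  writer archived: unknown to reader
  R1 fires at attrs
  R1 fires at id
  => backward: BREAKING (2)
forward analysis of Device with v1 as reader and v2 as writer:
  tier <- channel (Kind -> Kind, writer required)
  no writer field matches reader attrs
  verified <- verified (bool -> bool, writer optional)
  no writer field matches reader archived
  street <- street (string -> string, writer required)
  writer id: unknown to reader
  writer attrs: unknown to reader
  R1 fires at archived
  R1 fires at attrs
  R1 fires at verified
  => forward: BREAKING (3)


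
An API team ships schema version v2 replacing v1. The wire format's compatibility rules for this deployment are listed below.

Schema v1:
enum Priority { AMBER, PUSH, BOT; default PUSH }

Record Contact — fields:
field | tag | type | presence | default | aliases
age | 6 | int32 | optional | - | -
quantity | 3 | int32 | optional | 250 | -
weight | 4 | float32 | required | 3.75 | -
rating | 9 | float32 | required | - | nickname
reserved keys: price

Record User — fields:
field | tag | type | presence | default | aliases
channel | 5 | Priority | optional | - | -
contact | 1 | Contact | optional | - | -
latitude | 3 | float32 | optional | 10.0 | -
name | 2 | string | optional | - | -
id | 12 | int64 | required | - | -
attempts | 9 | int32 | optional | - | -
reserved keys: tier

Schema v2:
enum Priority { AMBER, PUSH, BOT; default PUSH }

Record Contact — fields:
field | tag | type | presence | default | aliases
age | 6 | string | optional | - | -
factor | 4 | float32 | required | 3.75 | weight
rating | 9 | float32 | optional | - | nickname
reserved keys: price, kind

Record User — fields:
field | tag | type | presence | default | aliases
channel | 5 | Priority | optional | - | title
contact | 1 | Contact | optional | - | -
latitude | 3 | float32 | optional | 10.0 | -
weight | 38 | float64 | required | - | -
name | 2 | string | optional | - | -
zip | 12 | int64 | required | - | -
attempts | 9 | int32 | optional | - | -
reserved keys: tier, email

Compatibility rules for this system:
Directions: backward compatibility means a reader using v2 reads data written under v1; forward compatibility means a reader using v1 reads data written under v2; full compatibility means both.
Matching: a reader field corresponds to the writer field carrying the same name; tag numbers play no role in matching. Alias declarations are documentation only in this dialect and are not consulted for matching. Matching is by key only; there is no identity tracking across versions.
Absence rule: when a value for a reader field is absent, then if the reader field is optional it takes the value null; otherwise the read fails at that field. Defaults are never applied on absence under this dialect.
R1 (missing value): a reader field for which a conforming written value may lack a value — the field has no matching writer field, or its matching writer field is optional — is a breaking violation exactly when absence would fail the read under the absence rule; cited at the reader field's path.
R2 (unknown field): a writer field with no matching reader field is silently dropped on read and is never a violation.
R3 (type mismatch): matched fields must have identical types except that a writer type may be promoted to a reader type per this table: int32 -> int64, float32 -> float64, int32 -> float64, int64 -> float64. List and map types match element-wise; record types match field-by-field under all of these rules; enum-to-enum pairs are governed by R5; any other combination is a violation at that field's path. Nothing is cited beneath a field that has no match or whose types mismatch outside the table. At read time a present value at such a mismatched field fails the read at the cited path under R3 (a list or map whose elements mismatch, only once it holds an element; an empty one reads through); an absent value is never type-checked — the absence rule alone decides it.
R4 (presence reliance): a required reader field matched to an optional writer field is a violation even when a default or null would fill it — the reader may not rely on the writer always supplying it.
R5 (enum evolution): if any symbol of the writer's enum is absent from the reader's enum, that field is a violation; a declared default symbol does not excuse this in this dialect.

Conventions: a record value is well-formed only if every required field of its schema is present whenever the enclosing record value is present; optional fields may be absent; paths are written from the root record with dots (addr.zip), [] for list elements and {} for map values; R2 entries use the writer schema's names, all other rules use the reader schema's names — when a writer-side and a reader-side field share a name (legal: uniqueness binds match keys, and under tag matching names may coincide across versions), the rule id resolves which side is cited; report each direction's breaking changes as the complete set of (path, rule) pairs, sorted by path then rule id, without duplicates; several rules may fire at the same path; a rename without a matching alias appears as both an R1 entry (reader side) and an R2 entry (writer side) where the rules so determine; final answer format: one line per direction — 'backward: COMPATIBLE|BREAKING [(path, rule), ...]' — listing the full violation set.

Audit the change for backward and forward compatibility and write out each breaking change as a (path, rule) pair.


backward: BREAKING [(contact.age, R3), (contact.factor, R1), (weight, R1), (zip, R1)]; forward: BREAKING [(contact.age, R3), (contact.rating, R1), (contact.rating, R4), (contact.weight, R1), (id, R1)]

each type pair in User: writer, then reader
backward for User (reader v2, writer v1):
  Priority -> Priority, writer optional: channel aligns to channel
  Contact -> Contact, writer optional: contact aligns to contact
  float32 -> float32, writer optional: latitude aligns to latitude
  weight has no writer counterpart
  string -> string, writer optional: name aligns to name
  zip has no writer counterpart
  int32 -> int32, writer optional: attempts aligns to attempts
  writer field id has no reader counterpart
  int32 -> string, writer optional: contact.age aligns to contact.age
  contact.factor has no writer counterpart
  float32 -> float32, writer required: contact.rating aligns to contact.rating
  writer field contact.quantity has no reader counterpart
  writer field contact.weight has no reader counterpart
  R3 fires at contact.age
  R1 fires at contact.factor
  R1 fires at weight
  R1 fires at zip
  => 4 violation(s): backward is BREAKING for User
forward for User (reader v1, writer v2):
  Priority -> Priority, writer optional: channel aligns to channel
  Contact -> Contact, writer optional: contact aligns to contact
  float32 -> float32, writer optional: latitude aligns to latitude
  string -> string, writer optional: name aligns to name
  id has no writer counterpart
  int32 -> int32, writer optional: attempts aligns to attempts
  writer field weight has no reader counterpart
  writer field zip has no reader counterpart
  string -> int32, writer optional: contact.age aligns to contact.age
  contact.quantity has no writer counterpart
  contact.weight has no writer counterpart
  float32 -> float32, writer optional: contact.rating aligns to contact.rating
  writer field contact.factor has no reader counterpart
  R3 fires at contact.age
  R1 fires at contact.rating
  R4 fires at contact.rating
  R1 fires at contact.weight
  R1 fires at id
  => 5 violation(s): forward is BREAKING for User


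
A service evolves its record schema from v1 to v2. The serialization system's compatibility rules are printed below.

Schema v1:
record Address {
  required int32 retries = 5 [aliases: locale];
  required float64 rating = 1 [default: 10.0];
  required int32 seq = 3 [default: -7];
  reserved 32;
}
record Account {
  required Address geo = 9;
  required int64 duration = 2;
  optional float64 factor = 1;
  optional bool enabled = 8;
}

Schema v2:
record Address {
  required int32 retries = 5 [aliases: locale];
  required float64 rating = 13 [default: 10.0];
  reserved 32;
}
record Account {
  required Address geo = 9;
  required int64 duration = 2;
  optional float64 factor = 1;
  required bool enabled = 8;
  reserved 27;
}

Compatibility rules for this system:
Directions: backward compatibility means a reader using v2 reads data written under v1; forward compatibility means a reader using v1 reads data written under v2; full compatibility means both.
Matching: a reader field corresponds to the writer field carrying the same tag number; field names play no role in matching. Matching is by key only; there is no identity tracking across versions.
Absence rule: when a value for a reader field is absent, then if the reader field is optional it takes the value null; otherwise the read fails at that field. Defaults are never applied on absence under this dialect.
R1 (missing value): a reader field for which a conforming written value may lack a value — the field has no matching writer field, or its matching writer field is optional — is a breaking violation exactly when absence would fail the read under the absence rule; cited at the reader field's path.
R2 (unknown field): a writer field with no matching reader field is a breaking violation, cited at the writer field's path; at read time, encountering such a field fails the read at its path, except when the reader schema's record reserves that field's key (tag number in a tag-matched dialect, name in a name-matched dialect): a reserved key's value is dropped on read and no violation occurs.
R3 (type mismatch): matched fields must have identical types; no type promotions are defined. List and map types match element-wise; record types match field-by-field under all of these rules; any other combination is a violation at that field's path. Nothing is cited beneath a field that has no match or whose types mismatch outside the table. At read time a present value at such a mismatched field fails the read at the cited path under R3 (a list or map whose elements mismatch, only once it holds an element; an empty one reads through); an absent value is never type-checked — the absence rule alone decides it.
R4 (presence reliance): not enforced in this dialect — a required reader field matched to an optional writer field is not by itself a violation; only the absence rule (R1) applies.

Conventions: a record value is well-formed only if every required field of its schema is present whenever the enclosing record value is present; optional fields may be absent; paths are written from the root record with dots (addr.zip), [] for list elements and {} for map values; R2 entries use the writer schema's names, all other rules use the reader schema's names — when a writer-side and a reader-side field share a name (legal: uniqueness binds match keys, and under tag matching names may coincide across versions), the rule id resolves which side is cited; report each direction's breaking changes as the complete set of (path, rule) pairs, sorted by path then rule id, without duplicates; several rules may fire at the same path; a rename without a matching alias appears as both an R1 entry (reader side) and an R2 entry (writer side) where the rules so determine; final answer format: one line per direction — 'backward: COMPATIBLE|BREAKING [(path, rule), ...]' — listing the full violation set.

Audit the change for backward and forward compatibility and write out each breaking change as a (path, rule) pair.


backward: BREAKING [(enabled, R1), (geo.rating, R1), (geo.rating, R2), (geo.seq, R2)]; forward: BREAKING [(geo.rating, R1), (geo.rating, R2), (geo.seq, R1)]

the writer's type comes first in each Account pair
backward analysis of Account with v2 as reader and v1 as writer:
  geo <- geo (Address -> Address, writer required)
  duration <- duration (int64 -> int64, writer required)
  factor <- factor (float64 -> float64, writer optional)
  enabled <- enabled (bool -> bool, writer optional)
  geo.retries <- geo.retries (int32 -> int32, writer required)
  geo.rating: no writer match
  writer geo.rating: unknown to reader
  writer geo.seq: unknown to reader
  R1 fires at enabled
  R1 fires at geo.rating
  R2 fires at geo.rating
  R2 fires at geo.seq
  => backward: BREAKING (4)
forward analysis of Account with v1 as reader and v2 as writer:
  geo <- geo (Address -> Address, writer required)
  duration <- duration (int64 -> int64, writer required)
  factor <- factor (float64 -> float64, writer optional)
  enabled <- enabled (bool -> bool, writer required)
  geo.retries <- geo.retries (int32 -> int32, writer required)
  geo.rating: no writer match
  geo.seq: no writer match
  writer geo.rating: unknown to reader
  R1 fires at geo.rating
  R2 fires at geo.rating
  R1 fires at geo.seq
  => forward: BREAKING (3)
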